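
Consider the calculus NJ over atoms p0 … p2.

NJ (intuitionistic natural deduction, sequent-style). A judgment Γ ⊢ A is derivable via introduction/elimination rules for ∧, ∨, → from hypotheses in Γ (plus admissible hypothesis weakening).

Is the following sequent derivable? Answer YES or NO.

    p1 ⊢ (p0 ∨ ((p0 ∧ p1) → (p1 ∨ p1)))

Proof tree:
[∨I₂] p1 ⊢ (p0 ∨ ((p0 ∧ p1) → (p1 ∨ p1)))
  [→I] p1 ⊢ ((p0 ∧ p1) → (p1 ∨ p1))
    [Wk] p1, (p0 ∧ p1) ⊢ (p1 ∨ p1)
      [∨I₂] p1 ⊢ (p1 ∨ p1)
        [Ax] p1 ⊢ p1

Result: YES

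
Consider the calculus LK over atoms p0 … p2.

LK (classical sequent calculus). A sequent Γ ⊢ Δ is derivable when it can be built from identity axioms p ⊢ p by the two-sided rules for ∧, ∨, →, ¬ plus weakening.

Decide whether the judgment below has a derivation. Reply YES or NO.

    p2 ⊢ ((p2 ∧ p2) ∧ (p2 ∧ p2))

Derivation trace:
[∧R] p2 ⊢ ((p2 ∧ p2) ∧ (p2 ∧ p2))
  [∧R] p2 ⊢ (p2 ∧ p2)
    [Ax] p2 ⊢ p2
    [Ax] p2 ⊢ p2
  [∧R] p2 ⊢ (p2 ∧ p2)
    [Ax] p2 ⊢ p2
    [Ax] p2 ⊢ p2

Result: YES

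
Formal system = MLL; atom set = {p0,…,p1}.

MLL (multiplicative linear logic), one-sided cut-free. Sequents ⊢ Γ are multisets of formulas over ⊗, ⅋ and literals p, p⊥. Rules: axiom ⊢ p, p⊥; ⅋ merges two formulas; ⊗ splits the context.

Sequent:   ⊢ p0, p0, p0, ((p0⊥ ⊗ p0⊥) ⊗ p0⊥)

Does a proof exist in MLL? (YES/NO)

Derivation (root first):
[⊗]  ⊢ p0, p0, p0, ((p0⊥ ⊗ p0⊥) ⊗ p0⊥)
  [⊗]  ⊢ p0, p0, (p0⊥ ⊗ p0⊥)
    [Ax]  ⊢ p0, p0⊥
    [Ax]  ⊢ p0, p0⊥
  [Ax]  ⊢ p0, p0⊥

Result: YES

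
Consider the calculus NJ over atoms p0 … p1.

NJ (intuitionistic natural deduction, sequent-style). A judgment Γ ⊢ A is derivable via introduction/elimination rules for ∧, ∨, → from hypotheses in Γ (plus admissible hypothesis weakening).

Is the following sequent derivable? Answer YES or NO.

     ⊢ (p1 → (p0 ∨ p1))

Proof tree:
[→I]  ⊢ (p1 → (p0 ∨ p1))
  [∨I₂] p1 ⊢ (p0 ∨ p1)
    [Ax] p1 ⊢ p1

Result: YES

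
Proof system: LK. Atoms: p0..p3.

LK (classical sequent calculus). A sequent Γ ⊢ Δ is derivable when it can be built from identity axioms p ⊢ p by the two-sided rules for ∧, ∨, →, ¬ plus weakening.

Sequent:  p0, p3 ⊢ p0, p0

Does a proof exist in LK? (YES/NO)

Proof tree:
[WR] p0, p3 ⊢ p0, p0
  [WL] p0, p3 ⊢ p0
    [Ax] p0 ⊢ p0

Result: YES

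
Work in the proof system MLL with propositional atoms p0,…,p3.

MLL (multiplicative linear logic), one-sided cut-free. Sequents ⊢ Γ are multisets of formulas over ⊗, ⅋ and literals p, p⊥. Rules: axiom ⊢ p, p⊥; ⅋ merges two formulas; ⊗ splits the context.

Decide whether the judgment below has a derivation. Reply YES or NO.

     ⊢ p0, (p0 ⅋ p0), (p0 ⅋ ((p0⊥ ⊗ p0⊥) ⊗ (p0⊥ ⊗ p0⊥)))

Derivation trace:
[⅋]  ⊢ p0, (p0 ⅋ p0), (p0 ⅋ ((p0⊥ ⊗ p0⊥) ⊗ (p0⊥ ⊗ p0⊥)))
  [⅋]  ⊢ p0, p0, ((p0⊥ ⊗ p0⊥) ⊗ (p0⊥ ⊗ p0⊥)), (p0 ⅋ p0)
    [⊗]  ⊢ p0, p0, p0, p0, ((p0⊥ ⊗ p0⊥) ⊗ (p0⊥ ⊗ p0⊥))
      [⊗]  ⊢ p0, p0, (p0⊥ ⊗ p0⊥)
        [Ax]  ⊢ p0, p0⊥
        [Ax]  ⊢ p0, p0⊥
      [⊗]  ⊢ p0, p0, (p0⊥ ⊗ p0⊥)
        [Ax]  ⊢ p0, p0⊥
        [Ax]  ⊢ p0, p0⊥

Result: YES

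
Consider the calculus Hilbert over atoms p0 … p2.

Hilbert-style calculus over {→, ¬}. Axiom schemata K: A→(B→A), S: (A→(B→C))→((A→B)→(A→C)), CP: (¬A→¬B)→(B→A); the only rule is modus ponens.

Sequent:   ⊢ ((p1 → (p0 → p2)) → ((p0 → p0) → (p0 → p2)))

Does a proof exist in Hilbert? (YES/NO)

Enumerate valuations to refute Γ ⊢ Δ:
  v=000: Γ:[] Δ:[((p1 → (p0 → p2)) → ((p0 → p0) → (p0 → p2)))=T] refutes=False
  v=001: Γ:[] Δ:[((p1 → (p0 → p2)) → ((p0 → p0) → (p0 → p2)))=T] refutes=False
  v=010: Γ:[] Δ:[((p1 → (p0 → p2)) → ((p0 → p0) → (p0 → p2)))=T] refutes=False
  v=011: Γ:[] Δ:[((p1 → (p0 → p2)) → ((p0 → p0) → (p0 → p2)))=T] refutes=False
  v=100: Γ:[] Δ:[((p1 → (p0 → p2)) → ((p0 → p0) → (p0 → p2)))=F] refutes=True  ← countermodel

Result: NO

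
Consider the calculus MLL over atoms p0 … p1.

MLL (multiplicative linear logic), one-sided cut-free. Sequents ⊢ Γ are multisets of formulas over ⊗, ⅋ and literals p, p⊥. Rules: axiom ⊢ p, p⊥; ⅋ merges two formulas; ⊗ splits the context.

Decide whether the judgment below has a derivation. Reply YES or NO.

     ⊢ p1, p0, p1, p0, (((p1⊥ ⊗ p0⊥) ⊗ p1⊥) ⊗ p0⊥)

Derivation trace:
[⊗]  ⊢ p1, p0, p1, p0, (((p1⊥ ⊗ p0⊥) ⊗ p1⊥) ⊗ p0⊥)
  [⊗]  ⊢ p1, p0, p1, ((p1⊥ ⊗ p0⊥) ⊗ p1⊥)
    [⊗]  ⊢ p1, p0, (p1⊥ ⊗ p0⊥)
      [Ax]  ⊢ p1, p1⊥
      [Ax]  ⊢ p0, p0⊥
    [Ax]  ⊢ p1, p1⊥
  [Ax]  ⊢ p0, p0⊥

Result: YES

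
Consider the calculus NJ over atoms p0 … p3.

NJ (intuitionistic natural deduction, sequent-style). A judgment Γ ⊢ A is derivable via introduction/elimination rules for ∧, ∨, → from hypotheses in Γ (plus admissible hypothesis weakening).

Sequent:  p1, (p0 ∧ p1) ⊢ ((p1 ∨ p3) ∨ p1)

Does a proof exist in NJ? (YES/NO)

Derivation (root first):
[Wk] p1, (p0 ∧ p1) ⊢ ((p1 ∨ p3) ∨ p1)
  [∨I₁] p1 ⊢ ((p1 ∨ p3) ∨ p1)
    [∨I₁] p1 ⊢ (p1 ∨ p3)
      [Ax] p1 ⊢ p1

Result: YES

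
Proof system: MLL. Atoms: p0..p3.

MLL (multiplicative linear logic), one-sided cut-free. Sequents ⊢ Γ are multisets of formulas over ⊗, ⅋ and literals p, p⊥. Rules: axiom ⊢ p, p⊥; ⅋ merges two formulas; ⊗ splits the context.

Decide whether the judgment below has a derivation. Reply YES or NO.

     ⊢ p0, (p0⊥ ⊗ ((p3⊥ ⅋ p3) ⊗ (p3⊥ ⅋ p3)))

Derivation (root first):
[⊗]  ⊢ p0, (p0⊥ ⊗ ((p3⊥ ⅋ p3) ⊗ (p3⊥ ⅋ p3)))
  [Ax]  ⊢ p0, p0⊥
  [⊗]  ⊢ ((p3⊥ ⅋ p3) ⊗ (p3⊥ ⅋ p3))
    [⅋]  ⊢ (p3⊥ ⅋ p3)
      [Ax]  ⊢ p3, p3⊥
    [⅋]  ⊢ (p3⊥ ⅋ p3)
      [Ax]  ⊢ p3, p3⊥

Result: YES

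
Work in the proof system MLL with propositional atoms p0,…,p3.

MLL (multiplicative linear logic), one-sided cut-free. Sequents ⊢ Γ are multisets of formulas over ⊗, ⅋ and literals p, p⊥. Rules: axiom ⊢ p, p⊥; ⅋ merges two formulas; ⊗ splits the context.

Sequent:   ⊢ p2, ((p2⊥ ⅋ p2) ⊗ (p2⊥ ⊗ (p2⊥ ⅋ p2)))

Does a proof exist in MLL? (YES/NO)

Derivation trace:
[⊗]  ⊢ p2, ((p2⊥ ⅋ p2) ⊗ (p2⊥ ⊗ (p2⊥ ⅋ p2)))
  [⅋]  ⊢ (p2⊥ ⅋ p2)
    [Ax]  ⊢ p2, p2⊥
  [⊗]  ⊢ p2, (p2⊥ ⊗ (p2⊥ ⅋ p2))
    [Ax]  ⊢ p2, p2⊥
    [⅋]  ⊢ (p2⊥ ⅋ p2)
      [Ax]  ⊢ p2, p2⊥

Result: YES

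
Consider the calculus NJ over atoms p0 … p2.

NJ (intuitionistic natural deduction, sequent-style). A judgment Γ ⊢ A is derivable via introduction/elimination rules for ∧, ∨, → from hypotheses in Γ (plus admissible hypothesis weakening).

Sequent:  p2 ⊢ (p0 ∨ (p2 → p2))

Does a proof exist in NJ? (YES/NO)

Derivation (root first):
[∨I₂] p2 ⊢ (p0 ∨ (p2 → p2))
  [→I] p2 ⊢ (p2 → p2)
    [Wk] p2, p2 ⊢ p2
      [Ax] p2 ⊢ p2

Result: YES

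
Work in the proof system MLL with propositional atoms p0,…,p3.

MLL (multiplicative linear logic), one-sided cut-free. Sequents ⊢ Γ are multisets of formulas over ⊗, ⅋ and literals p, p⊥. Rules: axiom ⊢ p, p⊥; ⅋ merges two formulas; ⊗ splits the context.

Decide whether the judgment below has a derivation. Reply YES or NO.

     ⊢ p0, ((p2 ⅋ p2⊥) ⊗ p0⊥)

Derivation trace:
[⊗]  ⊢ p0, ((p2 ⅋ p2⊥) ⊗ p0⊥)
  [⅋]  ⊢ (p2 ⅋ p2⊥)
    [Ax]  ⊢ p2, p2⊥
  [Ax]  ⊢ p0, p0⊥

Result: YES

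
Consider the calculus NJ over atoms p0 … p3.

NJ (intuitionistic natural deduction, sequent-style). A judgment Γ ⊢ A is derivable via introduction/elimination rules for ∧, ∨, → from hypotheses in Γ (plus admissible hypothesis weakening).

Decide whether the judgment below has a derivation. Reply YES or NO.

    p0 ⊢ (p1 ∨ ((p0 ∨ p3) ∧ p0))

Derivation trace:
[∨I₂] p0 ⊢ (p1 ∨ ((p0 ∨ p3) ∧ p0))
  [∧I] p0 ⊢ ((p0 ∨ p3) ∧ p0)
    [∨I₁] p0 ⊢ (p0 ∨ p3)
      [Ax] p0 ⊢ p0
    [Ax] p0 ⊢ p0

Result: YES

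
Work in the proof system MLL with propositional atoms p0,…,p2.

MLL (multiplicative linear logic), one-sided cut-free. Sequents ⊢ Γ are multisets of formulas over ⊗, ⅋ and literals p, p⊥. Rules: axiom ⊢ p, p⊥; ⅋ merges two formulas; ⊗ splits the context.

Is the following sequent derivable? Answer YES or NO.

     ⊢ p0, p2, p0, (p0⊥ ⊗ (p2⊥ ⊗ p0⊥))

Derivation (root first):
[⊗]  ⊢ p0, p2, p0, (p0⊥ ⊗ (p2⊥ ⊗ p0⊥))
  [Ax]  ⊢ p0, p0⊥
  [⊗]  ⊢ p2, p0, (p2⊥ ⊗ p0⊥)
    [Ax]  ⊢ p2, p2⊥
    [Ax]  ⊢ p0, p0⊥

Result: YES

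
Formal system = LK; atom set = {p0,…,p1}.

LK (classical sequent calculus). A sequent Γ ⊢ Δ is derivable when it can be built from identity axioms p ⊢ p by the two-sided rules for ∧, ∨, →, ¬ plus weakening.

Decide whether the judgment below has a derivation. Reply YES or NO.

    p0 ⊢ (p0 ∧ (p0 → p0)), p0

Derivation (root first):
[WR] p0 ⊢ (p0 ∧ (p0 → p0)), p0
  [∧R] p0 ⊢ (p0 ∧ (p0 → p0))
    [Ax] p0 ⊢ p0
    [→R] p0 ⊢ (p0 → p0)
      [WL] p0, p0 ⊢ p0
        [Ax] p0 ⊢ p0

Result: YES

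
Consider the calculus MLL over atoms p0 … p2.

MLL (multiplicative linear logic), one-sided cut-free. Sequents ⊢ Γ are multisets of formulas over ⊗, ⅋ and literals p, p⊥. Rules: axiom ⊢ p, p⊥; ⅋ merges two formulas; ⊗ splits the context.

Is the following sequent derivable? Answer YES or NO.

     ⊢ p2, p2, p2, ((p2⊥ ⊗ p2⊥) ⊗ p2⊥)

Derivation trace:
[⊗]  ⊢ p2, p2, p2, ((p2⊥ ⊗ p2⊥) ⊗ p2⊥)
  [⊗]  ⊢ p2, p2, (p2⊥ ⊗ p2⊥)
    [Ax]  ⊢ p2, p2⊥
    [Ax]  ⊢ p2, p2⊥
  [Ax]  ⊢ p2, p2⊥

Result: YES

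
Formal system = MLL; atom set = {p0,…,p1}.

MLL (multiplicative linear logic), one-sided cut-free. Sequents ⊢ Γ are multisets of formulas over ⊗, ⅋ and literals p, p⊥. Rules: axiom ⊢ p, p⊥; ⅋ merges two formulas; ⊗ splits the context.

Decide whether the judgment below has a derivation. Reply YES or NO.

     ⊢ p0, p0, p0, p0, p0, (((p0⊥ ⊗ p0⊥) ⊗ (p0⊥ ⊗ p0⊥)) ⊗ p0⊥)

Derivation (root first):
[⊗]  ⊢ p0, p0, p0, p0, p0, (((p0⊥ ⊗ p0⊥) ⊗ (p0⊥ ⊗ p0⊥)) ⊗ p0⊥)
  [⊗]  ⊢ p0, p0, p0, p0, ((p0⊥ ⊗ p0⊥) ⊗ (p0⊥ ⊗ p0⊥))
    [⊗]  ⊢ p0, p0, (p0⊥ ⊗ p0⊥)
      [Ax]  ⊢ p0, p0⊥
      [Ax]  ⊢ p0, p0⊥
    [⊗]  ⊢ p0, p0, (p0⊥ ⊗ p0⊥)
      [Ax]  ⊢ p0, p0⊥
      [Ax]  ⊢ p0, p0⊥
  [Ax]  ⊢ p0, p0⊥

Result: YES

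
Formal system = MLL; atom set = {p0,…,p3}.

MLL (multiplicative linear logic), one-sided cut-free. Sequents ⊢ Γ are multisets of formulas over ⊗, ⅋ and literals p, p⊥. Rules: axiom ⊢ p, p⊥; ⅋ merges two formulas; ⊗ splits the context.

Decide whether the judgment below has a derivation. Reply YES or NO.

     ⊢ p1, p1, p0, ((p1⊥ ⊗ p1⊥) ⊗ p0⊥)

Proof tree:
[⊗]  ⊢ p1, p1, p0, ((p1⊥ ⊗ p1⊥) ⊗ p0⊥)
  [⊗]  ⊢ p1, p1, (p1⊥ ⊗ p1⊥)
    [Ax]  ⊢ p1, p1⊥
    [Ax]  ⊢ p1, p1⊥
  [Ax]  ⊢ p0, p0⊥

Result: YES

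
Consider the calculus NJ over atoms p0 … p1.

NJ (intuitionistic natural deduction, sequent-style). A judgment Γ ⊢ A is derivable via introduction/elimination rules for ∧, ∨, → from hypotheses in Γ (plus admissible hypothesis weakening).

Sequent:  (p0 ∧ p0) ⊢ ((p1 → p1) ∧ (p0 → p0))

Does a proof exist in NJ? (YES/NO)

Derivation trace:
[∧I] (p0 ∧ p0) ⊢ ((p1 → p1) ∧ (p0 → p0))
  [→I]  ⊢ (p1 → p1)
    [Ax] p1 ⊢ p1
  [Wk] (p0 ∧ p0) ⊢ (p0 → p0)
    [→I]  ⊢ (p0 → p0)
      [Ax] p0 ⊢ p0

Result: YES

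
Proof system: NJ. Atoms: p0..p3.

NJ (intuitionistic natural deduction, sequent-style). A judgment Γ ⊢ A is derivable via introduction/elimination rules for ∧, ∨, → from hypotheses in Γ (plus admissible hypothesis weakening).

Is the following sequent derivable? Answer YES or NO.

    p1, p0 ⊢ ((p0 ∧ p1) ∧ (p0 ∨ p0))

Derivation (root first):
[∧I] p1, p0 ⊢ ((p0 ∧ p1) ∧ (p0 ∨ p0))
  [∧I] p1, p0 ⊢ (p0 ∧ p1)
    [Ax] p0 ⊢ p0
    [Ax] p1 ⊢ p1
  [∨I₁] p0 ⊢ (p0 ∨ p0)
    [Ax] p0 ⊢ p0

Result: YES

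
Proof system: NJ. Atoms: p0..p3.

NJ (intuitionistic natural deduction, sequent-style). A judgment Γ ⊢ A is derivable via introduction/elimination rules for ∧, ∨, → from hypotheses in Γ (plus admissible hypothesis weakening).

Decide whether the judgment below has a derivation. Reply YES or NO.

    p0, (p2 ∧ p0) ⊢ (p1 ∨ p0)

Proof tree:
[Wk] p0, (p2 ∧ p0) ⊢ (p1 ∨ p0)
  [∨I₂] p0 ⊢ (p1 ∨ p0)
    [Ax] p0 ⊢ p0

Result: YES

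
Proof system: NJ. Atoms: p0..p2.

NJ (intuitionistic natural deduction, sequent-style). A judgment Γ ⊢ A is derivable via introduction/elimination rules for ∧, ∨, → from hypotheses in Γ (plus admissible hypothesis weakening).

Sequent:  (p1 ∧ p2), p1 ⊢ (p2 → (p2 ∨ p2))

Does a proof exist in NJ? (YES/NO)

Proof tree:
[→I] (p1 ∧ p2), p1 ⊢ (p2 → (p2 ∨ p2))
  [∨I₁] p2, (p1 ∧ p2), p1 ⊢ (p2 ∨ p2)
    [Wk] p2, (p1 ∧ p2), p1 ⊢ p2
      [Wk] p2, (p1 ∧ p2) ⊢ p2
        [Ax] p2 ⊢ p2

Result: YES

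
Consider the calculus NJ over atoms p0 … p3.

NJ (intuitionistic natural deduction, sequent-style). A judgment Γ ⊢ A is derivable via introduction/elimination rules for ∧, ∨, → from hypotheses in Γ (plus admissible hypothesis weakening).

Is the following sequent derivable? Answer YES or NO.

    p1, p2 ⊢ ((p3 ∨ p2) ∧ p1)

Derivation (root first):
[∧I] p1, p2 ⊢ ((p3 ∨ p2) ∧ p1)
  [∨I₂] p2 ⊢ (p3 ∨ p2)
    [Ax] p2 ⊢ p2
  [Ax] p1 ⊢ p1

Result: YES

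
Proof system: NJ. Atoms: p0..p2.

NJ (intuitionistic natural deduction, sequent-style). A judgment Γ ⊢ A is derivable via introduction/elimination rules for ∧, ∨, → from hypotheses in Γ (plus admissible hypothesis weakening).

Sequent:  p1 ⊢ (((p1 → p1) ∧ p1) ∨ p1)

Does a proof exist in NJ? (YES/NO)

Derivation (root first):
[∨I₁] p1 ⊢ (((p1 → p1) ∧ p1) ∨ p1)
  [∧I] p1 ⊢ ((p1 → p1) ∧ p1)
    [→I]  ⊢ (p1 → p1)
      [Ax] p1 ⊢ p1
    [Ax] p1 ⊢ p1

Result: YES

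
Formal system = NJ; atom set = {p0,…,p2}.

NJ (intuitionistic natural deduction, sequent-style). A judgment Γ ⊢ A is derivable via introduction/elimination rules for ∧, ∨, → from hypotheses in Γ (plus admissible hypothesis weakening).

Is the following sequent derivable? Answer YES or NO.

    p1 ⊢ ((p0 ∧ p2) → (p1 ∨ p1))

Proof tree:
[→I] p1 ⊢ ((p0 ∧ p2) → (p1 ∨ p1))
  [Wk] p1, (p0 ∧ p2) ⊢ (p1 ∨ p1)
    [∨I₂] p1 ⊢ (p1 ∨ p1)
      [Ax] p1 ⊢ p1

Result: YES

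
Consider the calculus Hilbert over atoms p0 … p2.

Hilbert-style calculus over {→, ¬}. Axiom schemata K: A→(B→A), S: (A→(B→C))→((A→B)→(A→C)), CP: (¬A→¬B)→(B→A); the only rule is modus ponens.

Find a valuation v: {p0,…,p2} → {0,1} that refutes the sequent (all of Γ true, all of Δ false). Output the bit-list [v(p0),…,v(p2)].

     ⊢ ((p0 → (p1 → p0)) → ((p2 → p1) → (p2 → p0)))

Search for a countermodel by truth-table:
  v=000: Γ:[] Δ:[((p0 → (p1 → p0)) → ((p2 → p1) → (p2 → p0)))=T] refutes=False
  v=001: Γ:[] Δ:[((p0 → (p1 → p0)) → ((p2 → p1) → (p2 → p0)))=T] refutes=False
  v=010: Γ:[] Δ:[((p0 → (p1 → p0)) → ((p2 → p1) → (p2 → p0)))=T] refutes=False
  v=011: Γ:[] Δ:[((p0 → (p1 → p0)) → ((p2 → p1) → (p2 → p0)))=F] refutes=True  ← countermodel

Result: [0, 1, 1]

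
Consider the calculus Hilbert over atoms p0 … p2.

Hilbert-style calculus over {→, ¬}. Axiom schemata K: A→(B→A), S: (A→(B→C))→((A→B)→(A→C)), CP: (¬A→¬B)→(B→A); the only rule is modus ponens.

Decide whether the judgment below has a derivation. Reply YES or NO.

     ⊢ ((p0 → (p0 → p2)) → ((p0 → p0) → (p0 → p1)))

Enumerate valuations to refute Γ ⊢ Δ:
  v=000: Γ:[] Δ:[((p0 → (p0 → p2)) → ((p0 → p0) → (p0 → p1)))=T] refutes=False
  v=001: Γ:[] Δ:[((p0 → (p0 → p2)) → ((p0 → p0) → (p0 → p1)))=T] refutes=False
  v=010: Γ:[] Δ:[((p0 → (p0 → p2)) → ((p0 → p0) → (p0 → p1)))=T] refutes=False
  v=011: Γ:[] Δ:[((p0 → (p0 → p2)) → ((p0 → p0) → (p0 → p1)))=T] refutes=False
  v=100: Γ:[] Δ:[((p0 → (p0 → p2)) → ((p0 → p0) → (p0 → p1)))=T] refutes=False
  v=101: Γ:[] Δ:[((p0 → (p0 → p2)) → ((p0 → p0) → (p0 → p1)))=F] refutes=True  ← countermodel

Result: NO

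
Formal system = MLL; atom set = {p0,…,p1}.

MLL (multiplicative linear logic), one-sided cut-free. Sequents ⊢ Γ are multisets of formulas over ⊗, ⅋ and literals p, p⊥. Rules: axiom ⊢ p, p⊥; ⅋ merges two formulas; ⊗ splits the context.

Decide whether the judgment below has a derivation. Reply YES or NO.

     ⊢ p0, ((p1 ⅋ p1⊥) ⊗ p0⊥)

Derivation (root first):
[⊗]  ⊢ p0, ((p1 ⅋ p1⊥) ⊗ p0⊥)
  [⅋]  ⊢ (p1 ⅋ p1⊥)
    [Ax]  ⊢ p1, p1⊥
  [Ax]  ⊢ p0, p0⊥

Result: YES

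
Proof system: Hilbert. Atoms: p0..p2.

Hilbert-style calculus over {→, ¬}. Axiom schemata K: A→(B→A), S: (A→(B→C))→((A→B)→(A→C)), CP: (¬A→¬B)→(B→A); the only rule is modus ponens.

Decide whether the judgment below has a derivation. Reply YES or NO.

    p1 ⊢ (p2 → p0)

Search for a countermodel by truth-table:
  v=000: Γ:[p1=F] Δ:[(p2 → p0)=T] refutes=False
  v=001: Γ:[p1=F] Δ:[(p2 → p0)=F] refutes=False
  v=010: Γ:[p1=T] Δ:[(p2 → p0)=T] refutes=False
  v=011: Γ:[p1=T] Δ:[(p2 → p0)=F] refutes=True  ← countermodel

Result: NO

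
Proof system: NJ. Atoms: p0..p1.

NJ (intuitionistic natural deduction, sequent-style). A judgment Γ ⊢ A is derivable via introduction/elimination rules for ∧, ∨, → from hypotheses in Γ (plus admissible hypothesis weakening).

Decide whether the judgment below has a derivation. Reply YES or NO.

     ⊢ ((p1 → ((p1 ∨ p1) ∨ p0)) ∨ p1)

Derivation (root first):
[∨I₁]  ⊢ ((p1 → ((p1 ∨ p1) ∨ p0)) ∨ p1)
  [→I]  ⊢ (p1 → ((p1 ∨ p1) ∨ p0))
    [∨I₁] p1 ⊢ ((p1 ∨ p1) ∨ p0)
      [∨I₁] p1 ⊢ (p1 ∨ p1)
        [Ax] p1 ⊢ p1

Result: YES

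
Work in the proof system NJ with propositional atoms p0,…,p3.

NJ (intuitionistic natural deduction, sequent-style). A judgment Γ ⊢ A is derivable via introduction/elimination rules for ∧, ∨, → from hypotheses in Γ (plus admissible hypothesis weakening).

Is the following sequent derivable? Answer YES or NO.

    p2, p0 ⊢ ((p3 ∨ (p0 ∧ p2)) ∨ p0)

Derivation trace:
[∨I₁] p2, p0 ⊢ ((p3 ∨ (p0 ∧ p2)) ∨ p0)
  [∨I₂] p2, p0 ⊢ (p3 ∨ (p0 ∧ p2))
    [∧I] p2, p0 ⊢ (p0 ∧ p2)
      [Ax] p0 ⊢ p0
      [Ax] p2 ⊢ p2

Result: YES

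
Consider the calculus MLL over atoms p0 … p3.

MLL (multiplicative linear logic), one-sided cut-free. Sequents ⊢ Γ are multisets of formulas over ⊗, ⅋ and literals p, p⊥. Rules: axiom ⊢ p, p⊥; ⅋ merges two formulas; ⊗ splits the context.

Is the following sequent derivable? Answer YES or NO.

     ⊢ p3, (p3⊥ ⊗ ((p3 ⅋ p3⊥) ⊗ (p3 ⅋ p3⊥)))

Proof tree:
[⊗]  ⊢ p3, (p3⊥ ⊗ ((p3 ⅋ p3⊥) ⊗ (p3 ⅋ p3⊥)))
  [Ax]  ⊢ p3, p3⊥
  [⊗]  ⊢ ((p3 ⅋ p3⊥) ⊗ (p3 ⅋ p3⊥))
    [⅋]  ⊢ (p3 ⅋ p3⊥)
      [Ax]  ⊢ p3, p3⊥
    [⅋]  ⊢ (p3 ⅋ p3⊥)
      [Ax]  ⊢ p3, p3⊥

Result: YES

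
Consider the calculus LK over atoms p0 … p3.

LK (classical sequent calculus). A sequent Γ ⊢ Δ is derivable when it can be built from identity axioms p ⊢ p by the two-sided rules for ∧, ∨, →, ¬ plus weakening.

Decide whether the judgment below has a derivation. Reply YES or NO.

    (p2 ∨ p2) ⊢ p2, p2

Derivation (root first):
[WR] (p2 ∨ p2) ⊢ p2, p2
  [∨L] (p2 ∨ p2) ⊢ p2
    [Ax] p2 ⊢ p2
    [Ax] p2 ⊢ p2

Result: YES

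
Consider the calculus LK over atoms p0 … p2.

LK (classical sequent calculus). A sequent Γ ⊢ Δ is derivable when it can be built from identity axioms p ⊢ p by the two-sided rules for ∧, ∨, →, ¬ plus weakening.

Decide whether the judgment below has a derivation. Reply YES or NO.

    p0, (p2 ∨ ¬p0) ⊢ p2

Proof tree:
[∨L] p0, (p2 ∨ ¬p0) ⊢ p2
  [Ax] p2 ⊢ p2
  [¬L] p0, ¬p0 ⊢ 
    [Ax] p0 ⊢ p0

Result: YES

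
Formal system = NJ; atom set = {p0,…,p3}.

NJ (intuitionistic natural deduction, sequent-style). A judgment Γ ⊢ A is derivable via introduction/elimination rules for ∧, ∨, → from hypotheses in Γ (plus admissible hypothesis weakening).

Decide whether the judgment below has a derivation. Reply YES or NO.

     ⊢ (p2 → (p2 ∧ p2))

Derivation (root first):
[→I]  ⊢ (p2 → (p2 ∧ p2))
  [∧I] p2 ⊢ (p2 ∧ p2)
    [Ax] p2 ⊢ p2
    [Ax] p2 ⊢ p2

Result: YES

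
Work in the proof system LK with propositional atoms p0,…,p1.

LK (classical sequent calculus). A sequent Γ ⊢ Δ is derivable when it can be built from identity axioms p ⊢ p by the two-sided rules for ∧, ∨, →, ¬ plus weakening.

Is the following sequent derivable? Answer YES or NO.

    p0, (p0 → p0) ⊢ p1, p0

Proof tree:
[→L] p0, (p0 → p0) ⊢ p1, p0
  [Ax] p0 ⊢ p0
  [WR] p0 ⊢ p0, p1
    [Ax] p0 ⊢ p0

Result: YES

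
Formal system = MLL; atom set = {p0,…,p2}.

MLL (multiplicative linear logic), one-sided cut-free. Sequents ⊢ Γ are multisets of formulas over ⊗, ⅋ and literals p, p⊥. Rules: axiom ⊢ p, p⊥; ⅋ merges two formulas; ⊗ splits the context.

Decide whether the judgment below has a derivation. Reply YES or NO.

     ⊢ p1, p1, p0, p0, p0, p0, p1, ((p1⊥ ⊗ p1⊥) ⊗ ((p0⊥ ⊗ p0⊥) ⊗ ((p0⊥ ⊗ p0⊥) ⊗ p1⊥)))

Proof tree:
[⊗]  ⊢ p1, p1, p0, p0, p0, p0, p1, ((p1⊥ ⊗ p1⊥) ⊗ ((p0⊥ ⊗ p0⊥) ⊗ ((p0⊥ ⊗ p0⊥) ⊗ p1⊥)))
  [⊗]  ⊢ p1, p1, (p1⊥ ⊗ p1⊥)
    [Ax]  ⊢ p1, p1⊥
    [Ax]  ⊢ p1, p1⊥
  [⊗]  ⊢ p0, p0, p0, p0, p1, ((p0⊥ ⊗ p0⊥) ⊗ ((p0⊥ ⊗ p0⊥) ⊗ p1⊥))
    [⊗]  ⊢ p0, p0, (p0⊥ ⊗ p0⊥)
      [Ax]  ⊢ p0, p0⊥
      [Ax]  ⊢ p0, p0⊥
    [⊗]  ⊢ p0, p0, p1, ((p0⊥ ⊗ p0⊥) ⊗ p1⊥)
      [⊗]  ⊢ p0, p0, (p0⊥ ⊗ p0⊥)
        [Ax]  ⊢ p0, p0⊥
        [Ax]  ⊢ p0, p0⊥
      [Ax]  ⊢ p1, p1⊥

Result: YES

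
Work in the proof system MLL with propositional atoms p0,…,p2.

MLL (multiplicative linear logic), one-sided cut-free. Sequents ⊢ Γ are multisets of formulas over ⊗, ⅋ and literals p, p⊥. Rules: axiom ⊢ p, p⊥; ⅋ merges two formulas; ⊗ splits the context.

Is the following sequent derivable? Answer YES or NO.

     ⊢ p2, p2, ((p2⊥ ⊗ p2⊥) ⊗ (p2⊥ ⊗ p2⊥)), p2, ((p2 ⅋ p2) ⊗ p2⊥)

Derivation (root first):
[⊗]  ⊢ p2, p2, ((p2⊥ ⊗ p2⊥) ⊗ (p2⊥ ⊗ p2⊥)), p2, ((p2 ⅋ p2) ⊗ p2⊥)
  [⅋]  ⊢ p2, p2, ((p2⊥ ⊗ p2⊥) ⊗ (p2⊥ ⊗ p2⊥)), (p2 ⅋ p2)
    [⊗]  ⊢ p2, p2, p2, p2, ((p2⊥ ⊗ p2⊥) ⊗ (p2⊥ ⊗ p2⊥))
      [⊗]  ⊢ p2, p2, (p2⊥ ⊗ p2⊥)
        [Ax]  ⊢ p2, p2⊥
        [Ax]  ⊢ p2, p2⊥
      [⊗]  ⊢ p2, p2, (p2⊥ ⊗ p2⊥)
        [Ax]  ⊢ p2, p2⊥
        [Ax]  ⊢ p2, p2⊥
  [Ax]  ⊢ p2, p2⊥

Result: YES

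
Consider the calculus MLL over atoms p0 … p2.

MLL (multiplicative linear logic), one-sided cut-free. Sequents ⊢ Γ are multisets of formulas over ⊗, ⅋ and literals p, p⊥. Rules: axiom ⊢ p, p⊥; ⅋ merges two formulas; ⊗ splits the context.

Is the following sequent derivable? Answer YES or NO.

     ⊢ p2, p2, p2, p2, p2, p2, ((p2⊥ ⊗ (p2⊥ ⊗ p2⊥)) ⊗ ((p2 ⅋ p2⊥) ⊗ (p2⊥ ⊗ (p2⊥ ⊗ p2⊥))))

Derivation (root first):
[⊗]  ⊢ p2, p2, p2, p2, p2, p2, ((p2⊥ ⊗ (p2⊥ ⊗ p2⊥)) ⊗ ((p2 ⅋ p2⊥) ⊗ (p2⊥ ⊗ (p2⊥ ⊗ p2⊥))))
  [⊗]  ⊢ p2, p2, p2, (p2⊥ ⊗ (p2⊥ ⊗ p2⊥))
    [Ax]  ⊢ p2, p2⊥
    [⊗]  ⊢ p2, p2, (p2⊥ ⊗ p2⊥)
      [Ax]  ⊢ p2, p2⊥
      [Ax]  ⊢ p2, p2⊥
  [⊗]  ⊢ p2, p2, p2, ((p2 ⅋ p2⊥) ⊗ (p2⊥ ⊗ (p2⊥ ⊗ p2⊥)))
    [⅋]  ⊢ (p2 ⅋ p2⊥)
      [Ax]  ⊢ p2, p2⊥
    [⊗]  ⊢ p2, p2, p2, (p2⊥ ⊗ (p2⊥ ⊗ p2⊥))
      [Ax]  ⊢ p2, p2⊥
      [⊗]  ⊢ p2, p2, (p2⊥ ⊗ p2⊥)
        [Ax]  ⊢ p2, p2⊥
        [Ax]  ⊢ p2, p2⊥

Result: YES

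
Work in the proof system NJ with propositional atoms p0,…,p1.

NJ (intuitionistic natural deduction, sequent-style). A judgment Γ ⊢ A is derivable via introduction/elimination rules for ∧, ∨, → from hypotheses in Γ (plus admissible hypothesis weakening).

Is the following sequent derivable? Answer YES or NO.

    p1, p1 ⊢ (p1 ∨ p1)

Derivation (root first):
[∨I₂] p1, p1 ⊢ (p1 ∨ p1)
  [Wk] p1, p1 ⊢ p1
    [Ax] p1 ⊢ p1

Result: YES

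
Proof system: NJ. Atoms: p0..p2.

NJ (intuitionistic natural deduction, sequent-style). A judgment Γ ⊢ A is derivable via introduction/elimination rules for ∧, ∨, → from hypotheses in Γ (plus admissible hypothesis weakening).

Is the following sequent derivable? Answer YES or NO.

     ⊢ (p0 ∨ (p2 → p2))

Derivation (root first):
[∨I₂]  ⊢ (p0 ∨ (p2 → p2))
  [→I]  ⊢ (p2 → p2)
    [Ax] p2 ⊢ p2

Result: YES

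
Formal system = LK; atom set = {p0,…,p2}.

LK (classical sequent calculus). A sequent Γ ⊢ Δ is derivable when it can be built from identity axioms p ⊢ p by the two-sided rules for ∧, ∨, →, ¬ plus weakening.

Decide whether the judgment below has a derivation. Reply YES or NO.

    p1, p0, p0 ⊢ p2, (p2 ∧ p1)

Truth-table refutation:
  v=000: Γ:[p1=F, p0=F, p0=F] Δ:[p2=F, (p2 ∧ p1)=F] refutes=False
  v=001: Γ:[p1=F, p0=F, p0=F] Δ:[p2=T, (p2 ∧ p1)=F] refutes=False
  v=010: Γ:[p1=T, p0=F, p0=F] Δ:[p2=F, (p2 ∧ p1)=F] refutes=False
  v=011: Γ:[p1=T, p0=F, p0=F] Δ:[p2=T, (p2 ∧ p1)=T] refutes=False
  v=100: Γ:[p1=F, p0=T, p0=T] Δ:[p2=F, (p2 ∧ p1)=F] refutes=False
  v=101: Γ:[p1=F, p0=T, p0=T] Δ:[p2=T, (p2 ∧ p1)=F] refutes=False
  v=110: Γ:[p1=T, p0=T, p0=T] Δ:[p2=F, (p2 ∧ p1)=F] refutes=True  ← countermodel

Result: NO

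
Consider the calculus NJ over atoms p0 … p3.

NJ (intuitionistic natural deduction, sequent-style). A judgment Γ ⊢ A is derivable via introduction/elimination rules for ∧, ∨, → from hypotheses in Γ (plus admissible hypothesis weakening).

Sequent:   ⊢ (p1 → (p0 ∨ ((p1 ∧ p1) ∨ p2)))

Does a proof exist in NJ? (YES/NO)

Derivation (root first):
[→I]  ⊢ (p1 → (p0 ∨ ((p1 ∧ p1) ∨ p2)))
  [∨I₂] p1 ⊢ (p0 ∨ ((p1 ∧ p1) ∨ p2))
    [∨I₁] p1 ⊢ ((p1 ∧ p1) ∨ p2)
      [∧I] p1 ⊢ (p1 ∧ p1)
        [Ax] p1 ⊢ p1
        [Ax] p1 ⊢ p1

Result: YES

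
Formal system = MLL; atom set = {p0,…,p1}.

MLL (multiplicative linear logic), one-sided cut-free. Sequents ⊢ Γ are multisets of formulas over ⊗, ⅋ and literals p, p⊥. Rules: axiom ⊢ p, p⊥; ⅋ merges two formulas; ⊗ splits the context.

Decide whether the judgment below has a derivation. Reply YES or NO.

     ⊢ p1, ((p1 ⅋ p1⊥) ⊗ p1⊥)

Derivation (root first):
[⊗]  ⊢ p1, ((p1 ⅋ p1⊥) ⊗ p1⊥)
  [⅋]  ⊢ (p1 ⅋ p1⊥)
    [Ax]  ⊢ p1, p1⊥
  [Ax]  ⊢ p1, p1⊥

Result: YES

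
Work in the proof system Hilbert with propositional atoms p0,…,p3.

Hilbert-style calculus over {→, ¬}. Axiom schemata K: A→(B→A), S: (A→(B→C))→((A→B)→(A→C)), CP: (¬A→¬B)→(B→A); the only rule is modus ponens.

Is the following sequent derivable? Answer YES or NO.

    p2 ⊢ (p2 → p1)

Enumerate valuations to refute Γ ⊢ Δ:
  v=0000: Γ:[p2=F] Δ:[(p2 → p1)=T] refutes=False
  v=0001: Γ:[p2=F] Δ:[(p2 → p1)=T] refutes=False
  v=0010: Γ:[p2=T] Δ:[(p2 → p1)=F] refutes=True  ← countermodel

Result: NO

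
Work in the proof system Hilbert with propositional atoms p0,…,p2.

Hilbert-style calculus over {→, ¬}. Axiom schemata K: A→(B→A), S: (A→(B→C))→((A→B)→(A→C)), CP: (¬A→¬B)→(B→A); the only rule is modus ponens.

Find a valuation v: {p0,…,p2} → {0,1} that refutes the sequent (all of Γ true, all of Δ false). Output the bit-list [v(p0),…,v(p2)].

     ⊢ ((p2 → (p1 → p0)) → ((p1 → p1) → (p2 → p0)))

Enumerate valuations to refute Γ ⊢ Δ:
  v=000: Γ:[] Δ:[((p2 → (p1 → p0)) → ((p1 → p1) → (p2 → p0)))=T] refutes=False
  v=001: Γ:[] Δ:[((p2 → (p1 → p0)) → ((p1 → p1) → (p2 → p0)))=F] refutes=True  ← countermodel

Result: [0, 0, 1]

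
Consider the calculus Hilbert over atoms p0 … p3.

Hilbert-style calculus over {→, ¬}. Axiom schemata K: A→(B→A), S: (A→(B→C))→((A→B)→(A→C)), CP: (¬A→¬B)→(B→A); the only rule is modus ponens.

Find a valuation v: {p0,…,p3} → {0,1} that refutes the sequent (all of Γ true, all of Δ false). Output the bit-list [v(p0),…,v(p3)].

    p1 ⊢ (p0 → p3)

Enumerate valuations to refute Γ ⊢ Δ:
  v=0000: Γ:[p1=F] Δ:[(p0 → p3)=T] refutes=False
  v=0001: Γ:[p1=F] Δ:[(p0 → p3)=T] refutes=False
  v=0010: Γ:[p1=F] Δ:[(p0 → p3)=T] refutes=False
  v=0011: Γ:[p1=F] Δ:[(p0 → p3)=T] refutes=False
  v=0100: Γ:[p1=T] Δ:[(p0 → p3)=T] refutes=False
  v=0101: Γ:[p1=T] Δ:[(p0 → p3)=T] refutes=False
  v=0110: Γ:[p1=T] Δ:[(p0 → p3)=T] refutes=False
  v=0111: Γ:[p1=T] Δ:[(p0 → p3)=T] refutes=False
  v=1000: Γ:[p1=F] Δ:[(p0 → p3)=F] refutes=False
  v=1001: Γ:[p1=F] Δ:[(p0 → p3)=T] refutes=False
  v=1010: Γ:[p1=F] Δ:[(p0 → p3)=F] refutes=False
  v=1011: Γ:[p1=F] Δ:[(p0 → p3)=T] refutes=False
  v=1100: Γ:[p1=T] Δ:[(p0 → p3)=F] refutes=True  ← countermodel

Result: [1, 1, 0, 0]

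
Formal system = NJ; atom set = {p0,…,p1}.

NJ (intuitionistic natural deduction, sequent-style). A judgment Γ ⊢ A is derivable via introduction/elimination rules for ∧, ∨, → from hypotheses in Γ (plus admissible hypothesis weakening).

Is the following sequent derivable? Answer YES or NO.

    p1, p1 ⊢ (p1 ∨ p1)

Derivation trace:
[Wk] p1, p1 ⊢ (p1 ∨ p1)
  [∨I₂] p1 ⊢ (p1 ∨ p1)
    [Ax] p1 ⊢ p1

Result: YES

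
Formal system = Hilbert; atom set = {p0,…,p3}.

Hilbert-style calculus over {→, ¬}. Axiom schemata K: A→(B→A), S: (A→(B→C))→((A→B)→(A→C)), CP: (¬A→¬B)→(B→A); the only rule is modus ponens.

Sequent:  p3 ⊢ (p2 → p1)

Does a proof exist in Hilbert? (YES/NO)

Enumerate valuations to refute Γ ⊢ Δ:
  v=0000: Γ:[p3=F] Δ:[(p2 → p1)=T] refutes=False
  v=0001: Γ:[p3=T] Δ:[(p2 → p1)=T] refutes=False
  v=0010: Γ:[p3=F] Δ:[(p2 → p1)=F] refutes=False
  v=0011: Γ:[p3=T] Δ:[(p2 → p1)=F] refutes=True  ← countermodel

Result: NO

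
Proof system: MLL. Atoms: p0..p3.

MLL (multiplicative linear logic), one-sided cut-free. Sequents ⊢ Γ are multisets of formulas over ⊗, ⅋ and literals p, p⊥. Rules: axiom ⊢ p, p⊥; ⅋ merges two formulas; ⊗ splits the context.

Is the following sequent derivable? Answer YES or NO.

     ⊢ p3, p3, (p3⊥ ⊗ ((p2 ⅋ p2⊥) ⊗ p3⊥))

Proof tree:
[⊗]  ⊢ p3, p3, (p3⊥ ⊗ ((p2 ⅋ p2⊥) ⊗ p3⊥))
  [Ax]  ⊢ p3, p3⊥
  [⊗]  ⊢ p3, ((p2 ⅋ p2⊥) ⊗ p3⊥)
    [⅋]  ⊢ (p2 ⅋ p2⊥)
      [Ax]  ⊢ p2, p2⊥
    [Ax]  ⊢ p3, p3⊥

Result: YES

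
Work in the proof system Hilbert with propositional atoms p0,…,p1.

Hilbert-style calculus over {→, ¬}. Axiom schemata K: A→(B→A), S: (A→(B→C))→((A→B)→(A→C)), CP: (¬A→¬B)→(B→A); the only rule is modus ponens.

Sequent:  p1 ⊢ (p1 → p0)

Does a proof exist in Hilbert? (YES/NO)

Enumerate valuations to refute Γ ⊢ Δ:
  v=00: Γ:[p1=F] Δ:[(p1 → p0)=T] refutes=False
  v=01: Γ:[p1=T] Δ:[(p1 → p0)=F] refutes=True  ← countermodel

Result: NO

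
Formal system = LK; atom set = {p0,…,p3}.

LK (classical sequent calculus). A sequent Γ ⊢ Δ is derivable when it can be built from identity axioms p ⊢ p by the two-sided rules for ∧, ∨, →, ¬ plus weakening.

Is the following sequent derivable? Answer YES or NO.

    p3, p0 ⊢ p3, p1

Derivation trace:
[WL] p3, p0 ⊢ p3, p1
  [WR] p3 ⊢ p3, p1
    [Ax] p3 ⊢ p3

Result: YES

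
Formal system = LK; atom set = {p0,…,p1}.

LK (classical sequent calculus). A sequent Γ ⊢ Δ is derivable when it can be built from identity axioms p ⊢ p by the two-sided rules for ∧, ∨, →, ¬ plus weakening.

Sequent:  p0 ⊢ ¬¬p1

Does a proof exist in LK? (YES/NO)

Search for a countermodel by truth-table:
  v=00: Γ:[p0=F] Δ:[¬¬p1=F] refutes=False
  v=01: Γ:[p0=F] Δ:[¬¬p1=T] refutes=False
  v=10: Γ:[p0=T] Δ:[¬¬p1=F] refutes=True  ← countermodel

Result: NO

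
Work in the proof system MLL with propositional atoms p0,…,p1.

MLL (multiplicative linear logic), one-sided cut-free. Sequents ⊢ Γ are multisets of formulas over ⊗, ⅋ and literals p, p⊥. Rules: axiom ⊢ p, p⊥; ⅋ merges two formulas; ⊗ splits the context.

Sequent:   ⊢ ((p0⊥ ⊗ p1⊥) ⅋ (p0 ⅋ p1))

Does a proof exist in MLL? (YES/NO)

Proof tree:
[⅋]  ⊢ ((p0⊥ ⊗ p1⊥) ⅋ (p0 ⅋ p1))
  [⅋]  ⊢ (p0⊥ ⊗ p1⊥), (p0 ⅋ p1)
    [⊗]  ⊢ p0, p1, (p0⊥ ⊗ p1⊥)
      [Ax]  ⊢ p0, p0⊥
      [Ax]  ⊢ p1, p1⊥

Result: YES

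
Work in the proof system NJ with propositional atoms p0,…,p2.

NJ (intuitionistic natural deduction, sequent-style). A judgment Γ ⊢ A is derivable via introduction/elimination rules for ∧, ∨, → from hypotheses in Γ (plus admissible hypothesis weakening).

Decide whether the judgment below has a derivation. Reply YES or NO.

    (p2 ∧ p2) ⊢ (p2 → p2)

Derivation (root first):
[Wk] (p2 ∧ p2) ⊢ (p2 → p2)
  [→I]  ⊢ (p2 → p2)
    [Ax] p2 ⊢ p2

Result: YES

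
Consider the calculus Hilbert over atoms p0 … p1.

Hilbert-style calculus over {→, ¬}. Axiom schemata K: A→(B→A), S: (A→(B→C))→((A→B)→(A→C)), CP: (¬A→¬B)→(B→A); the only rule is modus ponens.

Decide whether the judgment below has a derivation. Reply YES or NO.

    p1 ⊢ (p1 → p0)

Truth-table refutation:
  v=00: Γ:[p1=F] Δ:[(p1 → p0)=T] refutes=False
  v=01: Γ:[p1=T] Δ:[(p1 → p0)=F] refutes=True  ← countermodel

Result: NO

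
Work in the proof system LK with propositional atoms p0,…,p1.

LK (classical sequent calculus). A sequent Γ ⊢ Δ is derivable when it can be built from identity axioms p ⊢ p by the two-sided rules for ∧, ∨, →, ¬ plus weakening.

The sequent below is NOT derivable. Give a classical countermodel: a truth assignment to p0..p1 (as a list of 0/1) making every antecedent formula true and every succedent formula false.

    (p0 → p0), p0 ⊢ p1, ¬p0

Search for a countermodel by truth-table:
  v=00: Γ:[(p0 → p0)=T, p0=F] Δ:[p1=F, ¬p0=T] refutes=False
  v=01: Γ:[(p0 → p0)=T, p0=F] Δ:[p1=T, ¬p0=T] refutes=False
  v=10: Γ:[(p0 → p0)=T, p0=T] Δ:[p1=F, ¬p0=F] refutes=True  ← countermodel

Result: [1, 0]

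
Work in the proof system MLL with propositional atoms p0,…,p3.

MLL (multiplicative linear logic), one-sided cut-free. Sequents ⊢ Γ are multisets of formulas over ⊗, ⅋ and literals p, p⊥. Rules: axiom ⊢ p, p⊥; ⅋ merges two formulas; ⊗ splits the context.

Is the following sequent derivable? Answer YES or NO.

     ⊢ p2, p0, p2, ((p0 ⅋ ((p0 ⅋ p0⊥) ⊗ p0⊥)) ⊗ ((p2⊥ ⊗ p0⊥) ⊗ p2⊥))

Proof tree:
[⊗]  ⊢ p2, p0, p2, ((p0 ⅋ ((p0 ⅋ p0⊥) ⊗ p0⊥)) ⊗ ((p2⊥ ⊗ p0⊥) ⊗ p2⊥))
  [⅋]  ⊢ (p0 ⅋ ((p0 ⅋ p0⊥) ⊗ p0⊥))
    [⊗]  ⊢ p0, ((p0 ⅋ p0⊥) ⊗ p0⊥)
      [⅋]  ⊢ (p0 ⅋ p0⊥)
        [Ax]  ⊢ p0, p0⊥
      [Ax]  ⊢ p0, p0⊥
  [⊗]  ⊢ p2, p0, p2, ((p2⊥ ⊗ p0⊥) ⊗ p2⊥)
    [⊗]  ⊢ p2, p0, (p2⊥ ⊗ p0⊥)
      [Ax]  ⊢ p2, p2⊥
      [Ax]  ⊢ p0, p0⊥
    [Ax]  ⊢ p2, p2⊥

Result: YES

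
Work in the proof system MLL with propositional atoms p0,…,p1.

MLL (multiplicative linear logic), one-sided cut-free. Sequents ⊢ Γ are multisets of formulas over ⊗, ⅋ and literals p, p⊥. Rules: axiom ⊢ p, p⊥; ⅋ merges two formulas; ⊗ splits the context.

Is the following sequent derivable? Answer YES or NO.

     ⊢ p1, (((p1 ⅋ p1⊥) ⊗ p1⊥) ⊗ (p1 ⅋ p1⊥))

Derivation (root first):
[⊗]  ⊢ p1, (((p1 ⅋ p1⊥) ⊗ p1⊥) ⊗ (p1 ⅋ p1⊥))
  [⊗]  ⊢ p1, ((p1 ⅋ p1⊥) ⊗ p1⊥)
    [⅋]  ⊢ (p1 ⅋ p1⊥)
      [Ax]  ⊢ p1, p1⊥
    [Ax]  ⊢ p1, p1⊥
  [⅋]  ⊢ (p1 ⅋ p1⊥)
    [Ax]  ⊢ p1, p1⊥

Result: YES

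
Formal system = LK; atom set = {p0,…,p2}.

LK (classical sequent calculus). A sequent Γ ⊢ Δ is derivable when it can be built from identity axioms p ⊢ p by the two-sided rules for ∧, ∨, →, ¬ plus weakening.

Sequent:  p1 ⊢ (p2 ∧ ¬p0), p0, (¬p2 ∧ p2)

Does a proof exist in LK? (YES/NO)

Search for a countermodel by truth-table:
  v=000: Γ:[p1=F] Δ:[(p2 ∧ ¬p0)=F, p0=F, (¬p2 ∧ p2)=F] refutes=False
  v=001: Γ:[p1=F] Δ:[(p2 ∧ ¬p0)=T, p0=F, (¬p2 ∧ p2)=F] refutes=False
  v=010: Γ:[p1=T] Δ:[(p2 ∧ ¬p0)=F, p0=F, (¬p2 ∧ p2)=F] refutes=True  ← countermodel

Result: NO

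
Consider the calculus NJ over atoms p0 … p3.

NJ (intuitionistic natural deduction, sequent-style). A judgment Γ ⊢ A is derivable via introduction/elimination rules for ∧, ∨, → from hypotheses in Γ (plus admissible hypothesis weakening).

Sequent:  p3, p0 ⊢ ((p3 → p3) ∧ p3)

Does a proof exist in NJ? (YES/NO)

Proof tree:
[∧I] p3, p0 ⊢ ((p3 → p3) ∧ p3)
  [Wk] p0 ⊢ (p3 → p3)
    [→I]  ⊢ (p3 → p3)
      [Ax] p3 ⊢ p3
  [Ax] p3 ⊢ p3

Result: YES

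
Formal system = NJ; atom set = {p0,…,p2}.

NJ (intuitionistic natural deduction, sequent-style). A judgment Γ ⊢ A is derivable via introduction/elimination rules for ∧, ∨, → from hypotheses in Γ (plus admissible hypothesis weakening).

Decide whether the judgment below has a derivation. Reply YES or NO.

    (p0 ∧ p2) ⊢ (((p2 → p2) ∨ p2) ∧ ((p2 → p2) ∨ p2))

Derivation trace:
[∧I] (p0 ∧ p2) ⊢ (((p2 → p2) ∨ p2) ∧ ((p2 → p2) ∨ p2))
  [Wk] (p0 ∧ p2) ⊢ ((p2 → p2) ∨ p2)
    [∨I₁]  ⊢ ((p2 → p2) ∨ p2)
      [→I]  ⊢ (p2 → p2)
        [Ax] p2 ⊢ p2
  [Wk] (p0 ∧ p2) ⊢ ((p2 → p2) ∨ p2)
    [∨I₁]  ⊢ ((p2 → p2) ∨ p2)
      [→I]  ⊢ (p2 → p2)
        [Ax] p2 ⊢ p2

Result: YES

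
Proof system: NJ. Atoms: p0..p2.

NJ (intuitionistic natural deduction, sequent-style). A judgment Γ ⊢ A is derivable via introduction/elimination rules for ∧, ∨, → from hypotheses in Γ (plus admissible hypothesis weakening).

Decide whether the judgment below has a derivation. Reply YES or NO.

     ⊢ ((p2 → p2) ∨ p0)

Proof tree:
[∨I₁]  ⊢ ((p2 → p2) ∨ p0)
  [→I]  ⊢ (p2 → p2)
    [Ax] p2 ⊢ p2

Result: YES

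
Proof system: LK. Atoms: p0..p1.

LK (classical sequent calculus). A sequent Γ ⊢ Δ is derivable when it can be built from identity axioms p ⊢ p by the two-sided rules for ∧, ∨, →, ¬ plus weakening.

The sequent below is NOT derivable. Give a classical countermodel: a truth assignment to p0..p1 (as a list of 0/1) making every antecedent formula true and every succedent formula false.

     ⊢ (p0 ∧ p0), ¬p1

Search for a countermodel by truth-table:
  v=00: Γ:[] Δ:[(p0 ∧ p0)=F, ¬p1=T] refutes=False
  v=01: Γ:[] Δ:[(p0 ∧ p0)=F, ¬p1=F] refutes=True  ← countermodel

Result: [0, 1]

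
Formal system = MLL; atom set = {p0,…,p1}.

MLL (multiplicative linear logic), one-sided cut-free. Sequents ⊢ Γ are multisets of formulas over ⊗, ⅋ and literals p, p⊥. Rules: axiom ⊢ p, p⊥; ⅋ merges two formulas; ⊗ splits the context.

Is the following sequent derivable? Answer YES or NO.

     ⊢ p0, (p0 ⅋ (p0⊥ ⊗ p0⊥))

Derivation (root first):
[⅋]  ⊢ p0, (p0 ⅋ (p0⊥ ⊗ p0⊥))
  [⊗]  ⊢ p0, p0, (p0⊥ ⊗ p0⊥)
    [Ax]  ⊢ p0, p0⊥
    [Ax]  ⊢ p0, p0⊥

Result: YES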